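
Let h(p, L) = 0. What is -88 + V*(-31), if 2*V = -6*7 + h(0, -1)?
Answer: 563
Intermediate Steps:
V = -21 (V = (-6*7 + 0)/2 = (-42 + 0)/2 = (½)*(-42) = -21)
-88 + V*(-31) = -88 - 21*(-31) = -88 + 651 = 563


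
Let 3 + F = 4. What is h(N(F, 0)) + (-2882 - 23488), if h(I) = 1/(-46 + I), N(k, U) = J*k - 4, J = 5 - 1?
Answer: -1213021/46 ≈ -26370.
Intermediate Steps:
F = 1 (F = -3 + 4 = 1)
J = 4
N(k, U) = -4 + 4*k (N(k, U) = 4*k - 4 = -4 + 4*k)
h(N(F, 0)) + (-2882 - 23488) = 1/(-46 + (-4 + 4*1)) + (-2882 - 23488) = 1/(-46 + (-4 + 4)) - 26370 = 1/(-46 + 0) - 26370 = 1/(-46) - 26370 = -1/46 - 26370 = -1213021/46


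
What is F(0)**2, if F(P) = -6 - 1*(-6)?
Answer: 0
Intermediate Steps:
F(P) = 0 (F(P) = -6 + 6 = 0)
F(0)**2 = 0**2 = 0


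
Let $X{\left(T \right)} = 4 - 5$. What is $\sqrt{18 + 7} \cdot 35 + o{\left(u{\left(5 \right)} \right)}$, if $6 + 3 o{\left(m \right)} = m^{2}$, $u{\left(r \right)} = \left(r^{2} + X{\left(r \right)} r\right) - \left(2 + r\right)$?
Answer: $\frac{688}{3} \approx 229.33$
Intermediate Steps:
$X{\left(T \right)} = -1$
$u{\left(r \right)} = -2 + r^{2} - 2 r$ ($u{\left(r \right)} = \left(r^{2} - r\right) - \left(2 + r\right) = -2 + r^{2} - 2 r$)
$o{\left(m \right)} = -2 + \frac{m^{2}}{3}$
$\sqrt{18 + 7} \cdot 35 + o{\left(u{\left(5 \right)} \right)} = \sqrt{18 + 7} \cdot 35 - \left(2 - \frac{\left(-2 + 5^{2} - 10\right)^{2}}{3}\right) = \sqrt{25} \cdot 35 - \left(2 - \frac{\left(-2 + 25 - 10\right)^{2}}{3}\right) = 5 \cdot 35 - \left(2 - \frac{13^{2}}{3}\right) = 175 + \left(-2 + \frac{1}{3} \cdot 169\right) = 175 + \left(-2 + \frac{169}{3}\right) = 175 + \frac{163}{3} = \frac{688}{3}$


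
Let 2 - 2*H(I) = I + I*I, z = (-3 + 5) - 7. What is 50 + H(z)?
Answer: 41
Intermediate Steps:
z = -5 (z = 2 - 7 = -5)
H(I) = 1 - I/2 - I²/2 (H(I) = 1 - (I + I*I)/2 = 1 - (I + I²)/2 = 1 + (-I/2 - I²/2) = 1 - I/2 - I²/2)
50 + H(z) = 50 + (1 - ½*(-5) - ½*(-5)²) = 50 + (1 + 5/2 - ½*25) = 50 + (1 + 5/2 - 25/2) = 50 - 9 = 41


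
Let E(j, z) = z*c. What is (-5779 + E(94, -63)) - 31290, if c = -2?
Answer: -36943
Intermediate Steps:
E(j, z) = -2*z (E(j, z) = z*(-2) = -2*z)
(-5779 + E(94, -63)) - 31290 = (-5779 - 2*(-63)) - 31290 = (-5779 + 126) - 31290 = -5653 - 31290 = -36943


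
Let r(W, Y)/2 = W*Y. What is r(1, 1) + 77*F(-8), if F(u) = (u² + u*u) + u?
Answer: 9242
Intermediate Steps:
F(u) = u + 2*u² (F(u) = (u² + u²) + u = 2*u² + u = u + 2*u²)
r(W, Y) = 2*W*Y (r(W, Y) = 2*(W*Y) = 2*W*Y)
r(1, 1) + 77*F(-8) = 2*1*1 + 77*(-8*(1 + 2*(-8))) = 2 + 77*(-8*(1 - 16)) = 2 + 77*(-8*(-15)) = 2 + 77*120 = 2 + 9240 = 9242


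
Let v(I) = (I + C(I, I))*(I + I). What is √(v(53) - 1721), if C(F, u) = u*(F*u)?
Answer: √15784859 ≈ 3973.0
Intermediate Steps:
C(F, u) = F*u²
v(I) = 2*I*(I + I³) (v(I) = (I + I*I²)*(I + I) = (I + I³)*(2*I) = 2*I*(I + I³))
√(v(53) - 1721) = √(2*53²*(1 + 53²) - 1721) = √(2*2809*(1 + 2809) - 1721) = √(2*2809*2810 - 1721) = √(15786580 - 1721) = √15784859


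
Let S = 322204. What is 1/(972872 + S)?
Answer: 1/1295076 ≈ 7.7216e-7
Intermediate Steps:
1/(972872 + S) = 1/(972872 + 322204) = 1/1295076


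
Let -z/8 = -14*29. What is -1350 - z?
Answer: -4598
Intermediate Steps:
z = 3248 (z = -(-112)*29 = -8*(-406) = 3248)
-1350 - z = -1350 - 1*3248 = -1350 - 3248 = -4598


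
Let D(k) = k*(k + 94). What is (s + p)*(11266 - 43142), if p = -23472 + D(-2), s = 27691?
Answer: -128619660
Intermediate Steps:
D(k) = k*(94 + k)
p = -23656 (p = -23472 - 2*(94 - 2) = -23472 - 2*92 = -23472 - 184 = -23656)
(s + p)*(11266 - 43142) = (27691 - 23656)*(11266 - 43142) = 4035*(-31876) = -128619660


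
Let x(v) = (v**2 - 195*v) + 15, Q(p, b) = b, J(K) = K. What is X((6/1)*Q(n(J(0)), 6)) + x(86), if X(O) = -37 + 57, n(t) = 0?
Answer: -9339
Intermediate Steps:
x(v) = 15 + v**2 - 195*v
X(O) = 20
X((6/1)*Q(n(J(0)), 6)) + x(86) = 20 + (15 + 86**2 - 195*86) = 20 + (15 + 7396 - 16770) = 20 - 9359 = -9339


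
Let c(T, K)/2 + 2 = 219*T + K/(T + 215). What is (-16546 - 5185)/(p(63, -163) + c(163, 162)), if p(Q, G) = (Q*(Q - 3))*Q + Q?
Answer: -152117/2167157 ≈ -0.070192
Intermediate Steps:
p(Q, G) = Q + Q²*(-3 + Q) (p(Q, G) = (Q*(-3 + Q))*Q + Q = Q²*(-3 + Q) + Q = Q + Q²*(-3 + Q))
c(T, K) = -4 + 438*T + 2*K/(215 + T) (c(T, K) = -4 + 2*(219*T + K/(T + 215)) = -4 + 2*(219*T + K/(215 + T)) = -4 + (438*T + 2*K/(215 + T)) = -4 + 438*T + 2*K/(215 + T))
(-16546 - 5185)/(p(63, -163) + c(163, 162)) = (-16546 - 5185)/(63*(1 + 63² - 3*63) + 2*(-430 + 162 + 219*163² + 47083*163)/(215 + 163)) = -21731/(63*(1 + 3969 - 189) + 2*(-430 + 162 + 219*26569 + 7674529)/378) = -21731/(63*3781 + 2*(1/378)*(-430 + 162 + 5818611 + 7674529)) = -21731/(238203 + 2*(1/378)*13492872) = -21731/(238203 + 499736/7) = -21731/2167157/7 = -21731*7/2167157 = -152117/2167157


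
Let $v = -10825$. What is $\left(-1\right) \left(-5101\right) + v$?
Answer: $-5724$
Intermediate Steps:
$\left(-1\right) \left(-5101\right) + v = \left(-1\right) \left(-5101\right) - 10825 = 5101 - 10825 = -5724$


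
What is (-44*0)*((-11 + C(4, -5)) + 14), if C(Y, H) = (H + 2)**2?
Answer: 0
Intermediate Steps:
C(Y, H) = (2 + H)**2
(-44*0)*((-11 + C(4, -5)) + 14) = (-44*0)*((-11 + (2 - 5)**2) + 14) = 0*((-11 + (-3)**2) + 14) = 0*((-11 + 9) + 14) = 0*(-2 + 14) = 0*12 = 0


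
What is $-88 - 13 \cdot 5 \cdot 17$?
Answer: $-1193$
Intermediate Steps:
$-88 - 13 \cdot 5 \cdot 17 = -88 - 1105 = -1193$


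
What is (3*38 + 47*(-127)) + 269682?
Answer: 263827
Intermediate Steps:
(3*38 + 47*(-127)) + 269682 = (114 - 5969) + 269682 = -5855 + 269682 = 263827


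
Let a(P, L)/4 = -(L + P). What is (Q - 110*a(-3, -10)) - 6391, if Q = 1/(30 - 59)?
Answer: -351220/29 ≈ -12111.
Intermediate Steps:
a(P, L) = -4*L - 4*P (a(P, L) = 4*(-(L + P)) = 4*(-L - P) = -4*L - 4*P)
Q = -1/29 (Q = 1/(-29) = -1/29 ≈ -0.034483)
(Q - 110*a(-3, -10)) - 6391 = (-1/29 - 110*(-4*(-10) - 4*(-3))) - 6391 = (-1/29 - 110*(40 + 12)) - 6391 = (-1/29 - 110*52) - 6391 = (-1/29 - 5720) - 6391 = -165881/29 - 6391 = -351220/29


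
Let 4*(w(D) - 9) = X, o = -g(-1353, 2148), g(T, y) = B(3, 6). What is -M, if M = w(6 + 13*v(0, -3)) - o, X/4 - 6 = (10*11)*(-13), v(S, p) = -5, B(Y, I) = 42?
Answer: 1373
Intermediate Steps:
g(T, y) = 42
X = -5696 (X = 24 + 4*((10*11)*(-13)) = 24 + 4*(110*(-13)) = 24 + 4*(-1430) = 24 - 5720 = -5696)
o = -42 (o = -1*42 = -42)
w(D) = -1415 (w(D) = 9 + (1/4)*(-5696) = 9 - 1424 = -1415)
M = -1373 (M = -1415 - 1*(-42) = -1415 + 42 = -1373)
-M = -1*(-1373) = 1373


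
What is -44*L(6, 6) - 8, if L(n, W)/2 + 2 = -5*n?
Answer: 2808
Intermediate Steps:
L(n, W) = -4 - 10*n (L(n, W) = -4 + 2*(-5*n) = -4 - 10*n)
-44*L(6, 6) - 8 = -44*(-4 - 10*6) - 8 = -44*(-4 - 60) - 8 = -44*(-64) - 8 = 2816 - 8 = 2808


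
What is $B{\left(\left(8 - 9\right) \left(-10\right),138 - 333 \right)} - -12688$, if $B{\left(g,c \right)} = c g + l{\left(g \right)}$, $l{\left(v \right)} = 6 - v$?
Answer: $10734$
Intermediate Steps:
$B{\left(g,c \right)} = 6 - g + c g$ ($B{\left(g,c \right)} = c g - \left(-6 + g\right) = 6 - g + c g$)
$B{\left(\left(8 - 9\right) \left(-10\right),138 - 333 \right)} - -12688 = \left(6 - \left(8 - 9\right) \left(-10\right) + \left(138 - 333\right) \left(8 - 9\right) \left(-10\right)\right) - -12688 = \left(6 - \left(-1\right) \left(-10\right) + \left(138 - 333\right) \left(\left(-1\right) \left(-10\right)\right)\right) + 12688 = \left(6 - 10 - 1950\right) + 12688 = -1954 + 12688 = 10734$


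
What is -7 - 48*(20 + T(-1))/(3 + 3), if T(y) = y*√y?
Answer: -167 + 8*I ≈ -167.0 + 8.0*I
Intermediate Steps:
T(y) = y^(3/2)
-7 - 48*(20 + T(-1))/(3 + 3) = -7 - 48*(20 + (-1)^(3/2))/(3 + 3) = -7 - 48*(20 - I)/6 = -7 - 48*(10/3 - I/6) = -7 + (-160 + 8*I) = -167 + 8*I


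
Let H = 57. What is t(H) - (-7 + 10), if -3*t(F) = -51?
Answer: 14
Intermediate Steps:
t(F) = 17 (t(F) = -⅓*(-51) = 17)
t(H) - (-7 + 10) = 17 - (-7 + 10) = 17 - 1*3 = 17 - 3 = 14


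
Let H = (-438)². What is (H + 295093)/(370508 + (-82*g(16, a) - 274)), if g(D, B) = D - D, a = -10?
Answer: 486937/370234 ≈ 1.3152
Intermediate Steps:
g(D, B) = 0
H = 191844
(H + 295093)/(370508 + (-82*g(16, a) - 274)) = (191844 + 295093)/(370508 + (-82*0 - 274)) = 486937/(370508 + (0 - 274)) = 486937/(370508 - 274) = 486937/370234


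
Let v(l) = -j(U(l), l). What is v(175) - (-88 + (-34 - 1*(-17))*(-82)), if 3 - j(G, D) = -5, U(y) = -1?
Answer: -1314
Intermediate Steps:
j(G, D) = 8 (j(G, D) = 3 - 1*(-5) = 3 + 5 = 8)
v(l) = -8 (v(l) = -1*8 = -8)
v(175) - (-88 + (-34 - 1*(-17))*(-82)) = -8 - (-88 + (-34 - 1*(-17))*(-82)) = -8 - (-88 + (-34 + 17)*(-82)) = -8 - (-88 - 17*(-82)) = -8 - (-88 + 1394) = -8 - 1*1306 = -8 - 1306 = -1314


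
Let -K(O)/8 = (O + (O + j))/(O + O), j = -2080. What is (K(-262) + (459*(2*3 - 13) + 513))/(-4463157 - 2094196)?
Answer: 32628/78092113 ≈ 0.00041781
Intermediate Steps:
K(O) = -4*(-2080 + 2*O)/O (K(O) = -8*(O + (O - 2080))/(O + O) = -8*(O + (-2080 + O))/(2*O) = -8*(-2080 + 2*O)*1/(2*O) = -4*(-2080 + 2*O)/O)
(K(-262) + (459*(2*3 - 13) + 513))/(-4463157 - 2094196) = ((-8 + 8320/(-262)) + (459*(2*3 - 13) + 513))/(-4463157 - 2094196) = ((-8 + 8320*(-1/262)) + (459*(6 - 13) + 513))/(-6557353) = ((-8 - 4160/131) + (459*(-7) + 513))*(-1/6557353) = (-5208/131 + (-3213 + 513))*(-1/6557353) = (-5208/131 - 2700)*(-1/6557353) = -358908/131*(-1/6557353) = 32628/78092113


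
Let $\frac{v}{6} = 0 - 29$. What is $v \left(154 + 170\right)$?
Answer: $-56376$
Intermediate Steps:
$v = -174$ ($v = 6 \left(0 - 29\right) = 6 \left(-29\right) = -174$)
$v \left(154 + 170\right) = - 174 \left(154 + 170\right) = \left(-174\right) 324 = -56376$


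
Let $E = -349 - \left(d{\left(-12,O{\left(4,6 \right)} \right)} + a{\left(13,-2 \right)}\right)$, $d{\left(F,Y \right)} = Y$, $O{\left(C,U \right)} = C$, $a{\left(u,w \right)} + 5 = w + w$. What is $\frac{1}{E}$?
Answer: $- \frac{1}{344} \approx -0.002907$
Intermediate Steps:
$a{\left(u,w \right)} = -5 + 2 w$ ($a{\left(u,w \right)} = -5 + \left(w + w\right) = -5 + 2 w$)
$E = -344$ ($E = -349 - \left(4 + \left(-5 + 2 \left(-2\right)\right)\right) = -349 - \left(4 - 9\right) = -349 - -5 = -349 + 5 = -344$)
$\frac{1}{E} = \frac{1}{-344} = - \frac{1}{344}$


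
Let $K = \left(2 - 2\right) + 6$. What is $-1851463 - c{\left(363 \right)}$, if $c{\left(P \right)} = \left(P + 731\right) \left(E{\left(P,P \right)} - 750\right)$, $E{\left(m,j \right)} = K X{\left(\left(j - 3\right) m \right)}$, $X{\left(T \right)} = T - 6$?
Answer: $-858775099$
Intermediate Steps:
$K = 6$ ($K = 0 + 6 = 6$)
$X{\left(T \right)} = -6 + T$ ($X{\left(T \right)} = T - 6 = -6 + T$)
$E{\left(m,j \right)} = -36 + 6 m \left(-3 + j\right)$ ($E{\left(m,j \right)} = 6 \left(-6 + \left(j - 3\right) m\right) = 6 \left(-6 + \left(-3 + j\right) m\right) = 6 \left(-6 + m \left(-3 + j\right)\right) = -36 + 6 m \left(-3 + j\right)$)
$c{\left(P \right)} = \left(-786 + 6 P \left(-3 + P\right)\right) \left(731 + P\right)$ ($c{\left(P \right)} = \left(P + 731\right) \left(\left(-36 + 6 P \left(-3 + P\right)\right) - 750\right) = \left(731 + P\right) \left(-786 + 6 P \left(-3 + P\right)\right) = \left(-786 + 6 P \left(-3 + P\right)\right) \left(731 + P\right)$)
$-1851463 - c{\left(363 \right)} = -1851463 - \left(-574566 - 5061672 + 6 \cdot 363^{3} + 4368 \cdot 363^{2}\right) = -1851463 - \left(-574566 - 5061672 + 6 \cdot 47832147 + 4368 \cdot 131769\right) = -1851463 - \left(-574566 - 5061672 + 286992882 + 575566992\right) = -1851463 - 856923636 = -858775099$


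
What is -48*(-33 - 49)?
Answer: 3936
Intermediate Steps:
-48*(-33 - 49) = -48*(-82) = 3936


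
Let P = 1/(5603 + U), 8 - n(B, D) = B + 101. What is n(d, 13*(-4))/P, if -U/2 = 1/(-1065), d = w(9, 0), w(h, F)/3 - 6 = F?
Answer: -220786289/355 ≈ -6.2193e+5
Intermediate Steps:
w(h, F) = 18 + 3*F
d = 18 (d = 18 + 3*0 = 18 + 0 = 18)
U = 2/1065 (U = -2/(-1065) = -2*(-1/1065) = 2/1065 ≈ 0.0018779)
n(B, D) = -93 - B (n(B, D) = 8 - (B + 101) = 8 - (101 + B) = 8 + (-101 - B) = -93 - B)
P = 1065/5967197 (P = 1/(5603 + 2/1065) = 1/(5967197/1065) = 1065/5967197 ≈ 0.00017848)
n(d, 13*(-4))/P = (-93 - 1*18)/(1065/5967197) = (-93 - 18)*(5967197/1065) = -111*5967197/1065 = -220786289/355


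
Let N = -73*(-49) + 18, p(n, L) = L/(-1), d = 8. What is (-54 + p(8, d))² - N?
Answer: 249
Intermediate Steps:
p(n, L) = -L (p(n, L) = L*(-1) = -L)
N = 3595 (N = 3577 + 18 = 3595)
(-54 + p(8, d))² - N = (-54 - 1*8)² - 1*3595 = (-54 - 8)² - 3595 = (-62)² - 3595 = 3844 - 3595 = 249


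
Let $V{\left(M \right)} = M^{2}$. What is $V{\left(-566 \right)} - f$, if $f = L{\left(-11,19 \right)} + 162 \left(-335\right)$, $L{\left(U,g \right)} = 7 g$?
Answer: $374493$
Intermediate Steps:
$f = -54137$ ($f = 7 \cdot 19 + 162 \left(-335\right) = 133 - 54270 = -54137$)
$V{\left(-566 \right)} - f = \left(-566\right)^{2} - -54137 = 320356 + 54137 = 374493$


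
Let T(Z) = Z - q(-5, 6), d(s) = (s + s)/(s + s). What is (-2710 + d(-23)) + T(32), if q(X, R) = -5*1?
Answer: -2672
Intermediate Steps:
q(X, R) = -5
d(s) = 1 (d(s) = (2*s)/((2*s)) = (2*s)*(1/(2*s)) = 1)
T(Z) = 5 + Z (T(Z) = Z - 1*(-5) = Z + 5 = 5 + Z)
(-2710 + d(-23)) + T(32) = (-2710 + 1) + (5 + 32) = -2709 + 37 = -2672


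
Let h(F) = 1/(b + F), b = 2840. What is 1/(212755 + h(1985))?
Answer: 4825/1026542876 ≈ 4.7002e-6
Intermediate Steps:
h(F) = 1/(2840 + F)
1/(212755 + h(1985)) = 1/(212755 + 1/(2840 + 1985)) = 1/(212755 + 1/4825) = 1/(1026542876/4825) = 4825/1026542876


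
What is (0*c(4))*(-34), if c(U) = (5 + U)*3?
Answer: 0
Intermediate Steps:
c(U) = 15 + 3*U
(0*c(4))*(-34) = (0*(15 + 3*4))*(-34) = (0*(15 + 12))*(-34) = (0*27)*(-34) = 0*(-34) = 0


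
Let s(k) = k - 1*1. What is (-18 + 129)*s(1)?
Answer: 0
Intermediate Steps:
s(k) = -1 + k (s(k) = k - 1 = -1 + k)
(-18 + 129)*s(1) = (-18 + 129)*(-1 + 1) = 111*0 = 0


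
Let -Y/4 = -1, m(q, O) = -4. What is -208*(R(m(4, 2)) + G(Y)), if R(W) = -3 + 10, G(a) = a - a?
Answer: -1456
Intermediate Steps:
Y = 4 (Y = -4*(-1) = 4)
G(a) = 0
R(W) = 7
-208*(R(m(4, 2)) + G(Y)) = -208*(7 + 0) = -208*7 = -1456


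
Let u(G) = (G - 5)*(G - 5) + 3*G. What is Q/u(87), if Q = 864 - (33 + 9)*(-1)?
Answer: 906/6985 ≈ 0.12971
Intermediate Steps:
u(G) = (-5 + G)² + 3*G (u(G) = (-5 + G)*(-5 + G) + 3*G = (-5 + G)² + 3*G)
Q = 906 (Q = 864 - 42*(-1) = 864 - 1*(-42) = 864 + 42 = 906)
Q/u(87) = 906/((-5 + 87)² + 3*87) = 906/(82² + 261) = 906/(6724 + 261) = 906/6985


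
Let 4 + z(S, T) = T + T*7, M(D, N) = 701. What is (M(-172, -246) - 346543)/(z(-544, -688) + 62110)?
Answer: -24703/4043 ≈ -6.1101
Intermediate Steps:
z(S, T) = -4 + 8*T (z(S, T) = -4 + (T + T*7) = -4 + (T + 7*T) = -4 + 8*T)
(M(-172, -246) - 346543)/(z(-544, -688) + 62110) = (701 - 346543)/((-4 + 8*(-688)) + 62110) = -345842/((-4 - 5504) + 62110) = -345842/(-5508 + 62110) = -345842/56602 = -345842*1/56602 = -24703/4043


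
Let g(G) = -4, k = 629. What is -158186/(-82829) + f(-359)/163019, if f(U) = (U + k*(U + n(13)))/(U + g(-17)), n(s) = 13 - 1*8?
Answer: 852661034597/445589124783 ≈ 1.9136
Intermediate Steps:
n(s) = 5 (n(s) = 13 - 8 = 5)
f(U) = (3145 + 630*U)/(-4 + U) (f(U) = (U + 629*(U + 5))/(U - 4) = (U + 629*(5 + U))/(-4 + U) = (U + (3145 + 629*U))/(-4 + U) = (3145 + 630*U)/(-4 + U))
-158186/(-82829) + f(-359)/163019 = -158186/(-82829) + (5*(629 + 126*(-359))/(-4 - 359))/163019 = -158186*(-1/82829) + (5*(629 - 45234)/(-363))*(1/163019) = 158186/82829 + (5*(-1/363)*(-44605))*(1/163019) = 158186/82829 + (20275/33)*(1/163019) = 158186/82829 + 20275/5379627 = 852661034597/445589124783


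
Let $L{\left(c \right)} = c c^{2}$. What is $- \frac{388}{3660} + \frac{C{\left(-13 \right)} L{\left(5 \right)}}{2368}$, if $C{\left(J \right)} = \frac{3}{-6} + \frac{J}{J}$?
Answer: $- \frac{345017}{4333440} \approx -0.079617$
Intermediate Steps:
$C{\left(J \right)} = \frac{1}{2}$ ($C{\left(J \right)} = 3 \left(- \frac{1}{6}\right) + 1 = - \frac{1}{2} + 1 = \frac{1}{2}$)
$L{\left(c \right)} = c^{3}$
$- \frac{388}{3660} + \frac{C{\left(-13 \right)} L{\left(5 \right)}}{2368} = - \frac{388}{3660} + \frac{\frac{1}{2} \cdot 5^{3}}{2368} = \left(-388\right) \frac{1}{3660} + \frac{1}{2} \cdot 125 \cdot \frac{1}{2368} = - \frac{97}{915} + \frac{125}{2} \cdot \frac{1}{2368} = - \frac{97}{915} + \frac{125}{4736} = - \frac{345017}{4333440}$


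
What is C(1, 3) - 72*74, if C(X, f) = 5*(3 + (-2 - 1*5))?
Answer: -5348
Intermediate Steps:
C(X, f) = -20 (C(X, f) = 5*(3 + (-2 - 5)) = 5*(3 - 7) = 5*(-4) = -20)
C(1, 3) - 72*74 = -20 - 72*74 = -20 - 5328 = -5348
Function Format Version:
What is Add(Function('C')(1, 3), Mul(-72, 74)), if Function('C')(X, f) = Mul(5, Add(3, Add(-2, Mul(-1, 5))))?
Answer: -5348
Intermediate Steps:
Function('C')(X, f) = -20 (Function('C')(X, f) = Mul(5, Add(3, Add(-2, -5))) = Mul(5, Add(3, -7)) = Mul(5, -4) = -20)
Add(Function('C')(1, 3), Mul(-72, 74)) = Add(-20, Mul(-72, 74)) = Add(-20, -5328) = -5348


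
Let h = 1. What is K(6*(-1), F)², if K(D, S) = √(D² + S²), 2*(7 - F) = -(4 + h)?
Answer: 505/4 ≈ 126.25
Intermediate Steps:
F = 19/2 (F = 7 - (-1)*(4 + 1)/2 = 7 - (-1)*5/2 = 7 - ½*(-5) = 7 + 5/2 = 19/2 ≈ 9.5000)
K(6*(-1), F)² = (√((6*(-1))² + (19/2)²))² = (√((-6)² + 361/4))² = (√(36 + 361/4))² = (√(505/4))² = (√505/2)² = 505/4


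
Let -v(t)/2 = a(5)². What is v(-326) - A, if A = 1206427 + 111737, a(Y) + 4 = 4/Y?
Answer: -32954612/25 ≈ -1.3182e+6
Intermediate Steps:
a(Y) = -4 + 4/Y
v(t) = -512/25 (v(t) = -2*(-4 + 4/5)² = -2*(-4 + 4*(⅕))² = -2*(-4 + ⅘)² = -2*(-16/5)² = -2*256/25 = -512/25)
A = 1318164
v(-326) - A = -512/25 - 1*1318164 = -512/25 - 1318164 = -32954612/25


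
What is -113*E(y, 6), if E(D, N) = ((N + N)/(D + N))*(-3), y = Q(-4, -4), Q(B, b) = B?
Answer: 2034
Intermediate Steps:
y = -4
E(D, N) = -6*N/(D + N) (E(D, N) = ((2*N)/(D + N))*(-3) = (2*N/(D + N))*(-3) = -6*N/(D + N))
-113*E(y, 6) = -(-678)*6/(-4 + 6) = -(-678)*6/2 = -113*(-18) = 2034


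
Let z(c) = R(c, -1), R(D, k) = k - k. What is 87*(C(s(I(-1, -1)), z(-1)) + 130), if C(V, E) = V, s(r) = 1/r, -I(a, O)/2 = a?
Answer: 22707/2 ≈ 11354.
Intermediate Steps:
R(D, k) = 0
z(c) = 0
I(a, O) = -2*a
s(r) = 1/r
87*(C(s(I(-1, -1)), z(-1)) + 130) = 87*(1/(-2*(-1)) + 130) = 87*(1/2 + 130) = 87*(261/2) = 22707/2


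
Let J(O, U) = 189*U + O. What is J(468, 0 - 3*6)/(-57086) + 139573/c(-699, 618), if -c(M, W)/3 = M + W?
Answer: 3984188620/6935949 ≈ 574.43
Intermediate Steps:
J(O, U) = O + 189*U
c(M, W) = -3*M - 3*W (c(M, W) = -3*(M + W) = -3*M - 3*W)
J(468, 0 - 3*6)/(-57086) + 139573/c(-699, 618) = (468 + 189*(0 - 3*6))/(-57086) + 139573/(-3*(-699) - 3*618) = (468 + 189*(0 - 18))*(-1/57086) + 139573/(2097 - 1854) = (468 + 189*(-18))*(-1/57086) + 139573/243 = (468 - 3402)*(-1/57086) + 139573*(1/243) = -2934*(-1/57086) + 139573/243 = 1467/28543 + 139573/243 = 3984188620/6935949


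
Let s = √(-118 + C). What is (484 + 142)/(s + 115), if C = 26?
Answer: 3130/579 - 1252*I*√23/13317 ≈ 5.4059 - 0.45088*I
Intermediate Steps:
s = 2*I*√23 (s = √(-118 + 26) = √(-92) = 2*I*√23 ≈ 9.5917*I)
(484 + 142)/(s + 115) = (484 + 142)/(2*I*√23 + 115) = 626/(115 + 2*I*√23)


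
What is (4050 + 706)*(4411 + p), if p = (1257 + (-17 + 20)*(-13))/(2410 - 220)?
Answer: 7658196808/365 ≈ 2.0981e+7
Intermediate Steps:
p = 203/365 (p = (1257 + 3*(-13))/2190 = (1257 - 39)*(1/2190) = 1218*(1/2190) = 203/365 ≈ 0.55616)
(4050 + 706)*(4411 + p) = (4050 + 706)*(4411 + 203/365) = 4756*(1610218/365) = 7658196808/365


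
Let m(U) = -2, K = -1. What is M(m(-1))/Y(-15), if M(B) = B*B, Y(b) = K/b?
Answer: 60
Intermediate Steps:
Y(b) = -1/b
M(B) = B**2
M(m(-1))/Y(-15) = (-2)**2/((-1/(-15))) = 4/((-1*(-1/15))) = 4/(1/15) = 4*15 = 60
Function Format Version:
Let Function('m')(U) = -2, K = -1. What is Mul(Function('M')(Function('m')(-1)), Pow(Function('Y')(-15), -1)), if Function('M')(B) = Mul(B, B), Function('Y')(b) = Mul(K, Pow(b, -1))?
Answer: 60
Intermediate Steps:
Function('Y')(b) = Mul(-1, Pow(b, -1))
Function('M')(B) = Pow(B, 2)
Mul(Function('M')(Function('m')(-1)), Pow(Function('Y')(-15), -1)) = Mul(Pow(-2, 2), Pow(Mul(-1, Pow(-15, -1)), -1)) = Mul(4, Pow(Mul(-1, Rational(-1, 15)), -1)) = Mul(4, Pow(Rational(1, 15), -1)) = Mul(4, 15) = 60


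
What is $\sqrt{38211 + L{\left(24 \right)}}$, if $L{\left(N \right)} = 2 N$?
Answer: $3 \sqrt{4251} \approx 195.6$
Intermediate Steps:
$\sqrt{38211 + L{\left(24 \right)}} = \sqrt{38211 + 2 \cdot 24} = \sqrt{38211 + 48} = \sqrt{38259} = 3 \sqrt{4251}$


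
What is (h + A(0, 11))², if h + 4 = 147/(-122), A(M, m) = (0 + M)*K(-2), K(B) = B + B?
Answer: 403225/14884 ≈ 27.091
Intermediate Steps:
K(B) = 2*B
A(M, m) = -4*M (A(M, m) = (0 + M)*(2*(-2)) = M*(-4) = -4*M)
h = -635/122 (h = -4 + 147/(-122) = -4 + 147*(-1/122) = -4 - 147/122 = -635/122 ≈ -5.2049)
(h + A(0, 11))² = (-635/122 - 4*0)² = (-635/122 + 0)² = (-635/122)² = 403225/14884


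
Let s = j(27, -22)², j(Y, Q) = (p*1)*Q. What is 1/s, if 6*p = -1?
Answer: 9/121 ≈ 0.074380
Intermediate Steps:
p = -⅙ (p = (⅙)*(-1) = -⅙ ≈ -0.16667)
j(Y, Q) = -Q/6 (j(Y, Q) = (-⅙*1)*Q = -Q/6)
s = 121/9 (s = (-⅙*(-22))² = (11/3)² = 121/9 ≈ 13.444)
1/s = 1/(121/9) = 9/121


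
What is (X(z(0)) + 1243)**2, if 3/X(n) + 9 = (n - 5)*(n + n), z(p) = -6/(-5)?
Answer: 35219278224/22801 ≈ 1.5446e+6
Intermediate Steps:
z(p) = 6/5 (z(p) = -6*(-1/5) = 6/5)
X(n) = 3/(-9 + 2*n*(-5 + n)) (X(n) = 3/(-9 + (n - 5)*(n + n)) = 3/(-9 + (-5 + n)*(2*n)) = 3/(-9 + 2*n*(-5 + n)))
(X(z(0)) + 1243)**2 = (3/(-9 - 10*6/5 + 2*(6/5)**2) + 1243)**2 = (3/(-9 - 12 + 2*(36/25)) + 1243)**2 = (3/(-9 - 12 + 72/25) + 1243)**2 = (3/(-453/25) + 1243)**2 = (3*(-25/453) + 1243)**2 = (-25/151 + 1243)**2 = (187668/151)**2 = 35219278224/22801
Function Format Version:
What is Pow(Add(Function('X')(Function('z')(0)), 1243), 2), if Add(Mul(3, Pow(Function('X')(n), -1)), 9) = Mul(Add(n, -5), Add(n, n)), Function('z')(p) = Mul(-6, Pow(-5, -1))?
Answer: Rational(35219278224, 22801) ≈ 1.5446e+6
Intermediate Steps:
Function('z')(p) = Rational(6, 5) (Function('z')(p) = Mul(-6, Rational(-1, 5)) = Rational(6, 5))
Function('X')(n) = Mul(3, Pow(Add(-9, Mul(2, n, Add(-5, n))), -1)) (Function('X')(n) = Mul(3, Pow(Add(-9, Mul(Add(n, -5), Add(n, n))), -1)) = Mul(3, Pow(Add(-9, Mul(Add(-5, n), Mul(2, n))), -1)) = Mul(3, Pow(Add(-9, Mul(2, n, Add(-5, n))), -1)))
Pow(Add(Function('X')(Function('z')(0)), 1243), 2) = Pow(Add(Mul(3, Pow(Add(-9, Mul(-10, Rational(6, 5)), Mul(2, Pow(Rational(6, 5), 2))), -1)), 1243), 2) = Pow(Add(Mul(3, Pow(Add(-9, -12, Mul(2, Rational(36, 25))), -1)), 1243), 2) = Pow(Add(Mul(3, Pow(Add(-9, -12, Rational(72, 25)), -1)), 1243), 2) = Pow(Add(Mul(3, Pow(Rational(-453, 25), -1)), 1243), 2) = Pow(Add(Mul(3, Rational(-25, 453)), 1243), 2) = Pow(Add(Rational(-25, 151), 1243), 2) = Pow(Rational(187668, 151), 2) = Rational(35219278224, 22801)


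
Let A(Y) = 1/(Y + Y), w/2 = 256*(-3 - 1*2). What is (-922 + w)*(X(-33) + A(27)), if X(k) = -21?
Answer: 1972553/27 ≈ 73058.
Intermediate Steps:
w = -2560 (w = 2*(256*(-3 - 1*2)) = 2*(256*(-3 - 2)) = 2*(256*(-5)) = 2*(-1280) = -2560)
A(Y) = 1/(2*Y)
(-922 + w)*(X(-33) + A(27)) = (-922 - 2560)*(-21 + (1/2)/27) = -3482*(-21 + (1/2)*(1/27)) = -3482*(-21 + 1/54) = -3482*(-1133/54) = 1972553/27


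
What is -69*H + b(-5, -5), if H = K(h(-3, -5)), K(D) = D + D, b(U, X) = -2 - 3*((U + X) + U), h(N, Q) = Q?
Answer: 733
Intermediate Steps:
b(U, X) = -2 - 6*U - 3*X (b(U, X) = -2 - 3*(X + 2*U) = -2 + (-6*U - 3*X) = -2 - 6*U - 3*X)
K(D) = 2*D
H = -10 (H = 2*(-5) = -10)
-69*H + b(-5, -5) = -69*(-10) + (-2 - 6*(-5) - 3*(-5)) = 690 + (-2 + 30 + 15) = 690 + 43 = 733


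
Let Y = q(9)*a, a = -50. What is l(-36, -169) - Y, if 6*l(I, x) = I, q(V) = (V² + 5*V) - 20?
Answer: 5294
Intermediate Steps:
q(V) = -20 + V² + 5*V
l(I, x) = I/6
Y = -5300 (Y = (-20 + 9² + 5*9)*(-50) = (-20 + 81 + 45)*(-50) = 106*(-50) = -5300)
l(-36, -169) - Y = (⅙)*(-36) - 1*(-5300) = -6 + 5300 = 5294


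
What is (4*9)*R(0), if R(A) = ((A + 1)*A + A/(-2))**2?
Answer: 0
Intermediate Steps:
R(A) = (-A/2 + A*(1 + A))**2 (R(A) = ((1 + A)*A + A*(-1/2))**2 = (A*(1 + A) - A/2)**2 = (-A/2 + A*(1 + A))**2)
(4*9)*R(0) = (4*9)*((1/4)*0**2*(1 + 2*0)**2) = 36*((1/4)*0*(1 + 0)**2) = 36*((1/4)*0*1**2) = 36*((1/4)*0*1) = 36*0 = 0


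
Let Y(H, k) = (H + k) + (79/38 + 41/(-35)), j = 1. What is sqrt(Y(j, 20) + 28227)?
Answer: sqrt(49969492510)/1330 ≈ 168.07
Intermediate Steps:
Y(H, k) = 1207/1330 + H + k (Y(H, k) = (H + k) + (79*(1/38) + 41*(-1/35)) = (H + k) + (79/38 - 41/35) = (H + k) + 1207/1330 = 1207/1330 + H + k)
sqrt(Y(j, 20) + 28227) = sqrt((1207/1330 + 1 + 20) + 28227) = sqrt(29137/1330 + 28227) = sqrt(37571047/1330) = sqrt(49969492510)/1330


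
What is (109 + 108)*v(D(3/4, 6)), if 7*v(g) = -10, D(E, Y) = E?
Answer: -310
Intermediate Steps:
v(g) = -10/7 (v(g) = (⅐)*(-10) = -10/7)
(109 + 108)*v(D(3/4, 6)) = (109 + 108)*(-10/7) = 217*(-10/7) = -310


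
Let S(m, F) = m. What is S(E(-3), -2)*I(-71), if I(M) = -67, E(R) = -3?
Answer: 201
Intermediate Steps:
S(E(-3), -2)*I(-71) = -3*(-67) = 201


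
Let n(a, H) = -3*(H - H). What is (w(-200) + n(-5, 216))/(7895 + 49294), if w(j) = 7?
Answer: 7/57189 ≈ 0.00012240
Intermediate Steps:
n(a, H) = 0 (n(a, H) = -3*0 = 0)
(w(-200) + n(-5, 216))/(7895 + 49294) = (7 + 0)/(7895 + 49294) = 7/57189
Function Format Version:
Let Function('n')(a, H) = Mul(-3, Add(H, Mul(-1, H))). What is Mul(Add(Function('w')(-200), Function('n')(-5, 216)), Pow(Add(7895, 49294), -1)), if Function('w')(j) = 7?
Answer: Rational(7, 57189) ≈ 0.00012240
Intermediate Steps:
Function('n')(a, H) = 0 (Function('n')(a, H) = Mul(-3, 0) = 0)
Mul(Add(Function('w')(-200), Function('n')(-5, 216)), Pow(Add(7895, 49294), -1)) = Mul(Add(7, 0), Pow(Add(7895, 49294), -1)) = Mul(7, Pow(57189, -1)) = Mul(7, Rational(1, 57189)) = Rational(7, 57189)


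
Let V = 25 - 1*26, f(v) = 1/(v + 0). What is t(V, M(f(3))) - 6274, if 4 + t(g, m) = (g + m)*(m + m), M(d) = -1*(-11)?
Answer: -6058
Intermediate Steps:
f(v) = 1/v
V = -1 (V = 25 - 26 = -1)
M(d) = 11
t(g, m) = -4 + 2*m*(g + m) (t(g, m) = -4 + (g + m)*(m + m) = -4 + (g + m)*(2*m) = -4 + 2*m*(g + m))
t(V, M(f(3))) - 6274 = (-4 + 2*11² + 2*(-1)*11) - 6274 = (-4 + 2*121 - 22) - 6274 = (-4 + 242 - 22) - 6274 = 216 - 6274 = -6058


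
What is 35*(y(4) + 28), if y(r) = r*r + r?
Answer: 1680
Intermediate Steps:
y(r) = r + r² (y(r) = r² + r = r + r²)
35*(y(4) + 28) = 35*(4*(1 + 4) + 28) = 35*(4*5 + 28) = 35*(20 + 28) = 35*48 = 1680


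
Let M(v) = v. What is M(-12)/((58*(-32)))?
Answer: 3/464 ≈ 0.0064655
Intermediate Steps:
M(-12)/((58*(-32))) = -12/(58*(-32)) = -12/(-1856) = -12*(-1/1856) = 3/464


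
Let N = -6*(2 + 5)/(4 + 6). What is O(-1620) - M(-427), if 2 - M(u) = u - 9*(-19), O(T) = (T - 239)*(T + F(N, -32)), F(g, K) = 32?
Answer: 2951834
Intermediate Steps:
N = -21/5 (N = -42/10 = -6*7/10 = -21/5 ≈ -4.2000)
O(T) = (-239 + T)*(32 + T) (O(T) = (T - 239)*(T + 32) = (-239 + T)*(32 + T))
M(u) = -169 - u (M(u) = 2 - (u - 9*(-19)) = 2 - (u + 171) = 2 - (171 + u) = 2 + (-171 - u) = -169 - u)
O(-1620) - M(-427) = (-7648 + (-1620)**2 - 207*(-1620)) - (-169 - 1*(-427)) = (-7648 + 2624400 + 335340) - (-169 + 427) = 2952092 - 1*258 = 2952092 - 258 = 2951834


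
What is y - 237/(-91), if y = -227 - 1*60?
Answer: -25880/91 ≈ -284.40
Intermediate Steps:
y = -287 (y = -227 - 60 = -287)
y - 237/(-91) = -287 - 237/(-91) = -287 - 237*(-1/91) = -287 + 237/91 = -25880/91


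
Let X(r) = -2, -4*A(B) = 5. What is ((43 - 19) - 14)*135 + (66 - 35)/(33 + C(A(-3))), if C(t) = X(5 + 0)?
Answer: 1351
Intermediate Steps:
A(B) = -5/4 (A(B) = -1/4*5 = -5/4)
C(t) = -2
((43 - 19) - 14)*135 + (66 - 35)/(33 + C(A(-3))) = ((43 - 19) - 14)*135 + (66 - 35)/(33 - 2) = (24 - 14)*135 + 31/31 = 10*135 + 31*(1/31) = 1350 + 1 = 1351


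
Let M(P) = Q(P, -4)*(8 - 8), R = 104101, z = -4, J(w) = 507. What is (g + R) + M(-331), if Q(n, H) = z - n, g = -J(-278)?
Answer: 103594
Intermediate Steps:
g = -507 (g = -1*507 = -507)
Q(n, H) = -4 - n
M(P) = 0 (M(P) = (-4 - P)*(8 - 8) = (-4 - P)*0 = 0)
(g + R) + M(-331) = (-507 + 104101) + 0 = 103594 + 0 = 103594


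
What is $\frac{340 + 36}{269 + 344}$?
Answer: $\frac{376}{613} \approx 0.61338$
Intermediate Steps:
$\frac{340 + 36}{269 + 344} = \frac{376}{613}$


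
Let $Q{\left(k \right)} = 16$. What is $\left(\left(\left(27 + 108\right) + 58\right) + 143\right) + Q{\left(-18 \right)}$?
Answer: $352$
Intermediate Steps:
$\left(\left(\left(27 + 108\right) + 58\right) + 143\right) + Q{\left(-18 \right)} = \left(\left(\left(27 + 108\right) + 58\right) + 143\right) + 16 = \left(\left(135 + 58\right) + 143\right) + 16 = \left(193 + 143\right) + 16 = 336 + 16 = 352$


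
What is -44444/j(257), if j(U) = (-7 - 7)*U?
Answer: 22222/1799 ≈ 12.352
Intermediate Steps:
j(U) = -14*U
-44444/j(257) = -44444/((-14*257)) = -44444/(-3598) = -44444*(-1)/3598 = -1*(-22222/1799) = 22222/1799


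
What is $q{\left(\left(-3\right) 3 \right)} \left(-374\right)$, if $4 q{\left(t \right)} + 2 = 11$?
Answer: $- \frac{1683}{2} \approx -841.5$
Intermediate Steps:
$q{\left(t \right)} = \frac{9}{4}$ ($q{\left(t \right)} = - \frac{1}{2} + \frac{1}{4} \cdot 11 = - \frac{1}{2} + \frac{11}{4} = \frac{9}{4}$)
$q{\left(\left(-3\right) 3 \right)} \left(-374\right) = \frac{9}{4} \left(-374\right) = - \frac{1683}{2}$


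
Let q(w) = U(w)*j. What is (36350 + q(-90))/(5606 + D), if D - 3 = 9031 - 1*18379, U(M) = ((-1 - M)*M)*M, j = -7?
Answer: 5009950/3739 ≈ 1339.9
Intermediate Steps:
U(M) = M²*(-1 - M) (U(M) = (M*(-1 - M))*M = M²*(-1 - M))
D = -9345 (D = 3 + (9031 - 1*18379) = 3 + (9031 - 18379) = 3 - 9348 = -9345)
q(w) = -7*w²*(-1 - w) (q(w) = (w²*(-1 - w))*(-7) = -7*w²*(-1 - w))
(36350 + q(-90))/(5606 + D) = (36350 + 7*(-90)²*(1 - 90))/(5606 - 9345) = (36350 + 7*8100*(-89))/(-3739) = (36350 - 5046300)*(-1/3739) = -5009950*(-1/3739) = 5009950/3739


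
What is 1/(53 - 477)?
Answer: -1/424 ≈ -0.0023585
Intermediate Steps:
1/(53 - 477) = 1/(-424) = -1/424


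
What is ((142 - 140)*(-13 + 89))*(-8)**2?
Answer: 9728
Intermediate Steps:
((142 - 140)*(-13 + 89))*(-8)**2 = (2*76)*64 = 152*64 = 9728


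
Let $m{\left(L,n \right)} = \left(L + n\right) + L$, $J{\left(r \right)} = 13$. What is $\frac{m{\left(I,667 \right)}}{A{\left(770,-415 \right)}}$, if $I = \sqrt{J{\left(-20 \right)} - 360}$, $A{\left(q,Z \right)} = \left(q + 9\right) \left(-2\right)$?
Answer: $- \frac{667}{1558} - \frac{i \sqrt{347}}{779} \approx -0.42811 - 0.023913 i$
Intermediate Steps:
$A{\left(q,Z \right)} = -18 - 2 q$ ($A{\left(q,Z \right)} = \left(9 + q\right) \left(-2\right) = -18 - 2 q$)
$I = i \sqrt{347}$ ($I = \sqrt{13 - 360} = \sqrt{-347} = i \sqrt{347} \approx 18.628 i$)
$m{\left(L,n \right)} = n + 2 L$
$\frac{m{\left(I,667 \right)}}{A{\left(770,-415 \right)}} = \frac{667 + 2 i \sqrt{347}}{-18 - 1540} = \frac{667 + 2 i \sqrt{347}}{-1558} = \left(667 + 2 i \sqrt{347}\right) \left(- \frac{1}{1558}\right) = - \frac{667}{1558} - \frac{i \sqrt{347}}{779}$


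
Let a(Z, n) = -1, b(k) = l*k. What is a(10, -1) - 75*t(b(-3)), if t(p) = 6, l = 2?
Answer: -451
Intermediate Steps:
b(k) = 2*k
a(10, -1) - 75*t(b(-3)) = -1 - 75*6 = -1 - 450 = -451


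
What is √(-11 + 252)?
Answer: √241 ≈ 15.524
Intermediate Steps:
√(-11 + 252) = √241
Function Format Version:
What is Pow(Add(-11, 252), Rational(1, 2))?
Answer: Pow(241, Rational(1, 2)) ≈ 15.524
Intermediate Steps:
Pow(Add(-11, 252), Rational(1, 2)) = Pow(241, Rational(1, 2))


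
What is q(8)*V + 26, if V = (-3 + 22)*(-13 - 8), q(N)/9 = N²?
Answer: -229798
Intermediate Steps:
q(N) = 9*N²
V = -399 (V = 19*(-21) = -399)
q(8)*V + 26 = (9*8²)*(-399) + 26 = (9*64)*(-399) + 26 = 576*(-399) + 26 = -229824 + 26 = -229798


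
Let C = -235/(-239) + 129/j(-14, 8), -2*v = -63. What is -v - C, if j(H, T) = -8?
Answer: -31277/1912 ≈ -16.358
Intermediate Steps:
v = 63/2 (v = -½*(-63) = 63/2 ≈ 31.500)
C = -28951/1912 (C = -235/(-239) + 129/(-8) = -235*(-1/239) + 129*(-⅛) = 235/239 - 129/8 = -28951/1912 ≈ -15.142)
-v - C = -1*63/2 - 1*(-28951/1912) = -63/2 + 28951/1912 = -31277/1912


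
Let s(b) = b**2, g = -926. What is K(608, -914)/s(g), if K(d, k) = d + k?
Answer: -153/428738 ≈ -0.00035686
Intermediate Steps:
K(608, -914)/s(g) = (608 - 914)/((-926)**2) = -306/857476 = -306*1/857476 = -153/428738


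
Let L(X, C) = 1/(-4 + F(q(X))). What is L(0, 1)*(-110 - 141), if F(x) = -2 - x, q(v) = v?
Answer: 251/6 ≈ 41.833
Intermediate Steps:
L(X, C) = 1/(-6 - X) (L(X, C) = 1/(-4 + (-2 - X)) = 1/(-6 - X))
L(0, 1)*(-110 - 141) = (-1/(6 + 0))*(-110 - 141) = -1/6*(-251) = 251/6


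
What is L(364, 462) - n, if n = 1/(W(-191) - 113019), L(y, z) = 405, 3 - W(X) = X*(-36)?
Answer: 48556261/119892 ≈ 405.00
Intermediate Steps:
W(X) = 3 + 36*X (W(X) = 3 - X*(-36) = 3 - (-36)*X = 3 + 36*X)
n = -1/119892 (n = 1/((3 + 36*(-191)) - 113019) = 1/((3 - 6876) - 113019) = 1/(-6873 - 113019) = 1/(-119892) = -1/119892 ≈ -8.3408e-6)
L(364, 462) - n = 405 - 1*(-1/119892) = 405 + 1/119892 = 48556261/119892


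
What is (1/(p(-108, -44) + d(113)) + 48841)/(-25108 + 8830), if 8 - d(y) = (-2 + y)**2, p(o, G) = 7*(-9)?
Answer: -201485405/67152176 ≈ -3.0004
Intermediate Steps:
p(o, G) = -63
d(y) = 8 - (-2 + y)**2
(1/(p(-108, -44) + d(113)) + 48841)/(-25108 + 8830) = (1/(-63 + (8 - (-2 + 113)**2)) + 48841)/(-25108 + 8830) = (1/(-63 + (8 - 1*111**2)) + 48841)/(-16278) = (1/(-63 + (8 - 1*12321)) + 48841)*(-1/16278) = (1/(-63 + (8 - 12321)) + 48841)*(-1/16278) = (1/(-63 - 12313) + 48841)*(-1/16278) = (1/(-12376) + 48841)*(-1/16278) = (-1/12376 + 48841)*(-1/16278) = (604456215/12376)*(-1/16278) = -201485405/67152176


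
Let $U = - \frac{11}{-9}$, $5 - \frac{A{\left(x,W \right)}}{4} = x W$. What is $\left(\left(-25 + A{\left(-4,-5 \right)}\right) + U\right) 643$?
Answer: $- \frac{484822}{9} \approx -53869.0$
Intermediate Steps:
$A{\left(x,W \right)} = 20 - 4 W x$ ($A{\left(x,W \right)} = 20 - 4 x W = 20 - 4 W x$)
$U = \frac{11}{9}$ ($U = \left(-11\right) \left(- \frac{1}{9}\right) = \frac{11}{9} \approx 1.2222$)
$\left(\left(-25 + A{\left(-4,-5 \right)}\right) + U\right) 643 = \left(\left(-25 + \left(20 - \left(-20\right) \left(-4\right)\right)\right) + \frac{11}{9}\right) 643 = \left(\left(-25 + \left(20 - 80\right)\right) + \frac{11}{9}\right) 643 = \left(\left(-25 - 60\right) + \frac{11}{9}\right) 643 = \left(-85 + \frac{11}{9}\right) 643 = \left(- \frac{754}{9}\right) 643 = - \frac{484822}{9}$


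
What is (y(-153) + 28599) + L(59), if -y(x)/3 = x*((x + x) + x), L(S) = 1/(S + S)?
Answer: -21485675/118 ≈ -1.8208e+5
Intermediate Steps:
L(S) = 1/(2*S)
y(x) = -9*x**2 (y(x) = -3*x*((x + x) + x) = -3*x*(2*x + x) = -3*x*3*x = -9*x**2)
(y(-153) + 28599) + L(59) = (-9*(-153)**2 + 28599) + (1/2)/59 = (-9*23409 + 28599) + (1/2)*(1/59) = (-210681 + 28599) + 1/118 = -182082 + 1/118 = -21485675/118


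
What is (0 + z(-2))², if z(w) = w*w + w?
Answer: 4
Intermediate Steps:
z(w) = w + w² (z(w) = w² + w = w + w²)
(0 + z(-2))² = (0 - 2*(1 - 2))² = (0 - 2*(-1))² = (0 + 2)² = 2² = 4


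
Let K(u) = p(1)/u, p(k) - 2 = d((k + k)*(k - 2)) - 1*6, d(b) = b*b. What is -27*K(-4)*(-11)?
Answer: 0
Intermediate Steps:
d(b) = b²
p(k) = -4 + 4*k²*(-2 + k)² (p(k) = 2 + (((k + k)*(k - 2))² - 1*6) = 2 + (((2*k)*(-2 + k))² - 6) = 2 + ((2*k*(-2 + k))² - 6) = 2 + (4*k²*(-2 + k)² - 6) = 2 + (-6 + 4*k²*(-2 + k)²) = -4 + 4*k²*(-2 + k)²)
K(u) = 0 (K(u) = (-4 + 4*1²*(-2 + 1)²)/u = (-4 + 4*1*(-1)²)/u = (-4 + 4*1*1)/u = (-4 + 4)/u = 0/u = 0)
-27*K(-4)*(-11) = -27*0*(-11) = 0*(-11) = 0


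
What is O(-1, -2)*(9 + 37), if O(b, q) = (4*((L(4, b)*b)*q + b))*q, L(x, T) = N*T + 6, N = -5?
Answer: -7728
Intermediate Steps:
L(x, T) = 6 - 5*T (L(x, T) = -5*T + 6 = 6 - 5*T)
O(b, q) = q*(4*b + 4*b*q*(6 - 5*b)) (O(b, q) = (4*(((6 - 5*b)*b)*q + b))*q = (4*((b*(6 - 5*b))*q + b))*q = (4*(b*q*(6 - 5*b) + b))*q = (4*(b + b*q*(6 - 5*b)))*q = (4*b + 4*b*q*(6 - 5*b))*q = q*(4*b + 4*b*q*(6 - 5*b)))
O(-1, -2)*(9 + 37) = (-4*(-1)*(-2)*(-1 - 2*(-6 + 5*(-1))))*(9 + 37) = -4*(-1)*(-2)*(-1 - 2*(-6 - 5))*46 = -4*(-1)*(-2)*(-1 - 2*(-11))*46 = -4*(-1)*(-2)*(-1 + 22)*46 = -4*(-1)*(-2)*21*46 = -168*46 = -7728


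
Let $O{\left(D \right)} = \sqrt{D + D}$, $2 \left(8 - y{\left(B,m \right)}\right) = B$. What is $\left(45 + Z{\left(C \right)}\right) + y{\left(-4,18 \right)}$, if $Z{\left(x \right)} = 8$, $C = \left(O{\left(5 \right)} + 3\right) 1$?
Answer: $63$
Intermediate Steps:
$y{\left(B,m \right)} = 8 - \frac{B}{2}$
$O{\left(D \right)} = \sqrt{2} \sqrt{D}$ ($O{\left(D \right)} = \sqrt{2 D} = \sqrt{2} \sqrt{D}$)
$C = 3 + \sqrt{10}$ ($C = \left(\sqrt{2} \sqrt{5} + 3\right) 1 = \left(\sqrt{10} + 3\right) 1 = \left(3 + \sqrt{10}\right) 1 = 3 + \sqrt{10} \approx 6.1623$)
$\left(45 + Z{\left(C \right)}\right) + y{\left(-4,18 \right)} = \left(45 + 8\right) + \left(8 - -2\right) = 53 + \left(8 + 2\right) = 53 + 10 = 63$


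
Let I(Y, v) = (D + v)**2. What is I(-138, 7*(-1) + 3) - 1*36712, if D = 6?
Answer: -36708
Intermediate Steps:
I(Y, v) = (6 + v)**2
I(-138, 7*(-1) + 3) - 1*36712 = (6 + (7*(-1) + 3))**2 - 1*36712 = (6 + (-7 + 3))**2 - 36712 = (6 - 4)**2 - 36712 = 2**2 - 36712 = 4 - 36712 = -36708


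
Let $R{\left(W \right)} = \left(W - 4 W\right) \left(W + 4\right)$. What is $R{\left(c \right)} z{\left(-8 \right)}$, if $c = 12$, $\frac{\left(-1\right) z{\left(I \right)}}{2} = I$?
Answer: $-9216$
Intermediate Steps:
$z{\left(I \right)} = - 2 I$
$R{\left(W \right)} = - 3 W \left(4 + W\right)$
$R{\left(c \right)} z{\left(-8 \right)} = \left(-3\right) 12 \left(4 + 12\right) \left(\left(-2\right) \left(-8\right)\right) = \left(-3\right) 12 \cdot 16 \cdot 16 = \left(-576\right) 16 = -9216$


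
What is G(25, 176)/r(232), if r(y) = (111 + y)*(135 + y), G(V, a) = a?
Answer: 176/125881 ≈ 0.0013981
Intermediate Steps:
G(25, 176)/r(232) = 176/(14985 + 232² + 246*232) = 176/(14985 + 53824 + 57072) = 176/125881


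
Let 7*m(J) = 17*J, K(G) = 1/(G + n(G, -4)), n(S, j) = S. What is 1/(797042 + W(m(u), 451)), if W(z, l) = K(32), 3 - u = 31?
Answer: 64/51010689 ≈ 1.2546e-6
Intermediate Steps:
u = -28 (u = 3 - 1*31 = 3 - 31 = -28)
K(G) = 1/(2*G) (K(G) = 1/(G + G) = 1/(2*G))
m(J) = 17*J/7 (m(J) = (17*J)/7 = 17*J/7)
W(z, l) = 1/64 (W(z, l) = (½)/32 = (½)*(1/32) = 1/64)
1/(797042 + W(m(u), 451)) = 1/(797042 + 1/64) = 1/(51010689/64) = 64/51010689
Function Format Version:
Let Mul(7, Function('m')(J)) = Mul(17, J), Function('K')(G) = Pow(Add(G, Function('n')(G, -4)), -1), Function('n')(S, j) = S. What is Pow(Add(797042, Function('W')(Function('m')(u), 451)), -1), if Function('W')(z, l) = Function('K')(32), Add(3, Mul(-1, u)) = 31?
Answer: Rational(64, 51010689) ≈ 1.2546e-6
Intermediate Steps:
u = -28 (u = Add(3, Mul(-1, 31)) = Add(3, -31) = -28)
Function('K')(G) = Mul(Rational(1, 2), Pow(G, -1)) (Function('K')(G) = Pow(Add(G, G), -1) = Pow(Mul(2, G), -1) = Mul(Rational(1, 2), Pow(G, -1)))
Function('m')(J) = Mul(Rational(17, 7), J) (Function('m')(J) = Mul(Rational(1, 7), Mul(17, J)) = Mul(Rational(17, 7), J))
Function('W')(z, l) = Rational(1, 64) (Function('W')(z, l) = Mul(Rational(1, 2), Pow(32, -1)) = Mul(Rational(1, 2), Rational(1, 32)) = Rational(1, 64))
Pow(Add(797042, Function('W')(Function('m')(u), 451)), -1) = Pow(Add(797042, Rational(1, 64)), -1) = Pow(Rational(51010689, 64), -1) = Rational(64, 51010689)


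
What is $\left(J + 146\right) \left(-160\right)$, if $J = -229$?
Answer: $13280$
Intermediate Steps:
$\left(J + 146\right) \left(-160\right) = \left(-229 + 146\right) \left(-160\right) = \left(-83\right) \left(-160\right) = 13280$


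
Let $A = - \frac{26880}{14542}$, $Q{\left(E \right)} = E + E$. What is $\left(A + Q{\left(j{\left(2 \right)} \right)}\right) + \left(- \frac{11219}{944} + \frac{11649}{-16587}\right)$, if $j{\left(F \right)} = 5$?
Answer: $- \frac{168318859693}{37950082896} \approx -4.4353$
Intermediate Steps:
$Q{\left(E \right)} = 2 E$
$A = - \frac{13440}{7271}$ ($A = \left(-26880\right) \frac{1}{14542} = - \frac{13440}{7271} \approx -1.8484$)
$\left(A + Q{\left(j{\left(2 \right)} \right)}\right) + \left(- \frac{11219}{944} + \frac{11649}{-16587}\right) = \left(- \frac{13440}{7271} + 2 \cdot 5\right) + \left(- \frac{11219}{944} + \frac{11649}{-16587}\right) = \left(- \frac{13440}{7271} + 10\right) + \left(\left(-11219\right) \frac{1}{944} + 11649 \left(- \frac{1}{16587}\right)\right) = \frac{59270}{7271} - \frac{65695403}{5219376} = - \frac{168318859693}{37950082896}$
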